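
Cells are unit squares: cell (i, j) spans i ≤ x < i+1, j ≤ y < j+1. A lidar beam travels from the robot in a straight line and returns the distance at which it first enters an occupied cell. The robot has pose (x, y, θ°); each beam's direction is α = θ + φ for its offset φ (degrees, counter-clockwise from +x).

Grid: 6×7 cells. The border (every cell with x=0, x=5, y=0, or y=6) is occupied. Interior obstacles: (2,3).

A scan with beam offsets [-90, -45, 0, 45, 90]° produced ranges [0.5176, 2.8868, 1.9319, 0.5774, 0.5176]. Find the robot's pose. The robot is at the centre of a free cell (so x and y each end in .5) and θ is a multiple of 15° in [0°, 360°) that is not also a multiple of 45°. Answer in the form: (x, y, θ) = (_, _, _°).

(x, y, θ) = (1.5, 3.5, 105°)

The pose lattice has 19·16 = 304 candidates. Test each by forward raycasting.
  (1.5, 4.5, 285°): beam 2 = 1.0000 ≠ 2.8868 ✗
  (3.5, 1.5, 255°): beam 1 = 2.5882 ≠ 0.5176 ✗
  (2.5, 4.5, 300°): beam 1 = 1.7321 ≠ 0.5176 ✗
  (2.5, 1.5, 330°): beam 1 = 0.5774 ≠ 0.5176 ✗
  …
  (1.5, 3.5, 105°): r_1=0.5176, r_2=2.8868, r_3=1.9319, r_4=0.5774, r_5=0.5176 — all match ✓
Only this pose fits every beam.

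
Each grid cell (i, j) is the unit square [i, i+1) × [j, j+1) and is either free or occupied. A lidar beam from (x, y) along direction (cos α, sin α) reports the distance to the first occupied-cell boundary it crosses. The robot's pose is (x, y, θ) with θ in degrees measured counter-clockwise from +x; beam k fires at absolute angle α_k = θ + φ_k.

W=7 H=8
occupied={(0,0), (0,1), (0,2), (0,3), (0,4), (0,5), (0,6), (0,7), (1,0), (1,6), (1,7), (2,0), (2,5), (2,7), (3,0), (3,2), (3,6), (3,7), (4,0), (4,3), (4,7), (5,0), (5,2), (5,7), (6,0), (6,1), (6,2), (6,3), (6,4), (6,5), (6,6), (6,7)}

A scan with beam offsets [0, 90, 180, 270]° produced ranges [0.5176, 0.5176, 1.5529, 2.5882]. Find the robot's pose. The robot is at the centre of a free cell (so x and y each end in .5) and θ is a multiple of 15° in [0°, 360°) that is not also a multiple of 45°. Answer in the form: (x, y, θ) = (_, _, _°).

(x, y, θ) = (5.5, 6.5, 345°)

The pose lattice has 24·16 = 384 candidates. Test each by forward raycasting.
  (3.5, 5.5, 240°): beam 1 = 5.0000 ≠ 0.5176 ✗
  (5.5, 5.5, 30°): beam 1 = 0.5774 ≠ 0.5176 ✗
  (5.5, 6.5, 300°): beam 1 = 1.0000 ≠ 0.5176 ✗
  (1.5, 5.5, 165°): beam 2 = 1.9319 ≠ 0.5176 ✗
  …
  (5.5, 6.5, 345°): r_1=0.5176, r_2=0.5176, r_3=1.5529, r_4=2.5882 — all match ✓
Unique over the lattice → pose = (5.5, 6.5, 345°).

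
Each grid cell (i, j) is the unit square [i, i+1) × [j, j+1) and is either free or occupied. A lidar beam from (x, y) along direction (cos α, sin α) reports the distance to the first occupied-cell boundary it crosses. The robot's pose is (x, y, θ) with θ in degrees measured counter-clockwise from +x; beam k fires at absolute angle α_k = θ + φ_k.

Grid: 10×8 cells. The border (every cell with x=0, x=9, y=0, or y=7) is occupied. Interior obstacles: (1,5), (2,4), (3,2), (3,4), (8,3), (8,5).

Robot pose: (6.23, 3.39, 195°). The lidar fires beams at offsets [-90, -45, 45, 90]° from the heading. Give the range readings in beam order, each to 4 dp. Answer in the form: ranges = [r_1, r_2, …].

ranges = [3.7373, 2.5750, 2.7597, 2.4743]

beam 1: φ=-90°, α=105°
  d=(-0.2588,0.9659)  start (6,3)  tX=0.8887 tY=0.6315  stride 1/|dx|=3.8637 1/|dy|=1.0353
    cross y-line → (6,4), t=0.6315
    cross x-line → (5,4), t=0.8887
    cross y-line → (5,5), t=1.6668
    cross y-line → (5,6), t=2.7021
    cross y-line → (5,7), t=3.7373 (wall)
  → r_1 = 3.7373
beam 2: φ=-45°, α=150°
  d=(-0.8660,0.5000)  start (6,3)  tX=0.2656 tY=1.2200  stride 1/|dx|=1.1547 1/|dy|=2.0000
    cross x-line → (5,3), t=0.2656
    cross y-line → (5,4), t=1.2200
    cross x-line → (4,4), t=1.4203
    cross x-line → (3,4), t=2.5750 (wall)
  → r_2 = 2.5750
beam 3: φ=45°, α=240°
  d=(-0.5000,-0.8660)  start (6,3)  tX=0.4600 tY=0.4503  stride 1/|dx|=2.0000 1/|dy|=1.1547
    cross y-line → (6,2), t=0.4503
    cross x-line → (5,2), t=0.4600
    cross y-line → (5,1), t=1.6050
    cross x-line → (4,1), t=2.4600
    cross y-line → (4,0), t=2.7597 (wall)
  → r_3 = 2.7597
beam 4: φ=90°, α=285°
  d=(0.2588,-0.9659)  start (6,3)  tX=2.9751 tY=0.4038  stride 1/|dx|=3.8637 1/|dy|=1.0353
    cross y-line → (6,2), t=0.4038
    cross y-line → (6,1), t=1.4390
    cross y-line → (6,0), t=2.4743 (wall)
  → r_4 = 2.4743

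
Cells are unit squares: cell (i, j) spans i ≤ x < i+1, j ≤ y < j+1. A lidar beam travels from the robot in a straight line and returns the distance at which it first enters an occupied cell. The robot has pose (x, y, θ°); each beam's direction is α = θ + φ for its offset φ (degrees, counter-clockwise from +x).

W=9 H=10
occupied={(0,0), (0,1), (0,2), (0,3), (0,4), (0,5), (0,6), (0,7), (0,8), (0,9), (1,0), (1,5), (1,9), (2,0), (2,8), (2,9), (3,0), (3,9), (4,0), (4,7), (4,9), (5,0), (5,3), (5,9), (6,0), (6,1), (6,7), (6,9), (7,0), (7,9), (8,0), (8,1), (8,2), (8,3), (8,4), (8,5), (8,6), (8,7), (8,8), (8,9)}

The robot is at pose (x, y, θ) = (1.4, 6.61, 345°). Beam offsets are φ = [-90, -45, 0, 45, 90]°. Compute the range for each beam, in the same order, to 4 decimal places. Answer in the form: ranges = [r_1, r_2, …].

beam 1: φ=-90°, α=255°
  d=(-0.2588,-0.9659)  start (1,6)  tX=1.5455 tY=0.6315  stride 1/|dx|=3.8637 1/|dy|=1.0353
    cross y-line → (1,5), t=0.6315 (wall)
  → r_1 = 0.6315
beam 2: φ=-45°, α=300°
  d=(0.5000,-0.8660)  start (1,6)  tX=1.2000 tY=0.7044  stride 1/|dx|=2.0000 1/|dy|=1.1547
    cross y-line → (1,5), t=0.7044 (wall)
  → r_2 = 0.7044
beam 3: φ=0°, α=345°
  d=(0.9659,-0.2588)  start (1,6)  tX=0.6212 tY=2.3569  stride 1/|dx|=1.0353 1/|dy|=3.8637
    cross x-line → (2,6), t=0.6212
    cross x-line → (3,6), t=1.6564
    cross y-line → (3,5), t=2.3569
    cross x-line → (4,5), t=2.6917
    cross x-line → (5,5), t=3.7270
    cross x-line → (6,5), t=4.7623
    cross x-line → (7,5), t=5.7975
    cross y-line → (7,4), t=6.2206
    cross x-line → (8,4), t=6.8328 (wall)
  → r_3 = 6.8328
beam 4: φ=45°, α=30°
  d=(0.8660,0.5000)  start (1,6)  tX=0.6928 tY=0.7800  stride 1/|dx|=1.1547 1/|dy|=2.0000
    cross x-line → (2,6), t=0.6928
    cross y-line → (2,7), t=0.7800
    cross x-line → (3,7), t=1.8475
    cross y-line → (3,8), t=2.7800
    cross x-line → (4,8), t=3.0022
    cross x-line → (5,8), t=4.1569
    cross y-line → (5,9), t=4.7800 (wall)
  → r_4 = 4.7800
beam 5: φ=90°, α=75°
  d=(0.2588,0.9659)  start (1,6)  tX=2.3182 tY=0.4038  stride 1/|dx|=3.8637 1/|dy|=1.0353
    cross y-line → (1,7), t=0.4038
    cross y-line → (1,8), t=1.4390
    cross x-line → (2,8), t=2.3182 (wall)
  → r_5 = 2.3182

ranges = [0.6315, 0.7044, 6.8328, 4.7800, 2.3182]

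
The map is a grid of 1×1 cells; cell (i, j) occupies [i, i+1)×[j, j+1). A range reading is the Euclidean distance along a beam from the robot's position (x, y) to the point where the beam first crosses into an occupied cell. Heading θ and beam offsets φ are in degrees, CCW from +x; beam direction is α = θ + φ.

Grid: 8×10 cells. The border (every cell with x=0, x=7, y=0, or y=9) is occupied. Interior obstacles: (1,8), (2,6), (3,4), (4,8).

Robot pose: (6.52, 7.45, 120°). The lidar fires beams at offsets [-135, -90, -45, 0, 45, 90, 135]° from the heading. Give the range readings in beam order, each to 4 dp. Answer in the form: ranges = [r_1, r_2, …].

ranges = [0.4969, 0.5543, 1.6047, 1.7898, 2.1250, 6.3739, 6.6775]

beam 1: φ=-135°, α=345°
  direction (0.9659, -0.2588); cell (6,7); t to first gridline: x 0.4969, y 1.7387 (then +1.0353 / +3.8637)
    (7,7) via x @ 0.4969  # hit
  → r_1 = 0.4969
beam 2: φ=-90°, α=30°
  direction (0.8660, 0.5000); cell (6,7); t to first gridline: x 0.5543, y 1.1000 (then +1.1547 / +2.0000)
    (7,7) via x @ 0.5543  # hit
  → r_2 = 0.5543
beam 3: φ=-45°, α=75°
  direction (0.2588, 0.9659); cell (6,7); t to first gridline: x 1.8546, y 0.5694 (then +3.8637 / +1.0353)
    (6,8) via y @ 0.5694
    (6,9) via y @ 1.6047  # hit
  → r_3 = 1.6047
beam 4: φ=0°, α=120°
  direction (-0.5000, 0.8660); cell (6,7); t to first gridline: x 1.0400, y 0.6351 (then +2.0000 / +1.1547)
    (6,8) via y @ 0.6351
    (5,8) via x @ 1.0400
    (5,9) via y @ 1.7898  # hit
  → r_4 = 1.7898
beam 5: φ=45°, α=165°
  direction (-0.9659, 0.2588); cell (6,7); t to first gridline: x 0.5383, y 2.1250 (then +1.0353 / +3.8637)
    (5,7) via x @ 0.5383
    (4,7) via x @ 1.5736
    (4,8) via y @ 2.1250  # hit
  → r_5 = 2.1250
beam 6: φ=90°, α=210°
  direction (-0.8660, -0.5000); cell (6,7); t to first gridline: x 0.6004, y 0.9000 (then +1.1547 / +2.0000)
    (5,7) via x @ 0.6004
    (5,6) via y @ 0.9000
    (4,6) via x @ 1.7551
    (4,5) via y @ 2.9000
    (3,5) via x @ 2.9098
    (2,5) via x @ 4.0645
    (2,4) via y @ 4.9000
    (1,4) via x @ 5.2192
    (0,4) via x @ 6.3739  # hit
  → r_6 = 6.3739
beam 7: φ=135°, α=255°
  direction (-0.2588, -0.9659); cell (6,7); t to first gridline: x 2.0091, y 0.4659 (then +3.8637 / +1.0353)
    (6,6) via y @ 0.4659
    (6,5) via y @ 1.5012
    (5,5) via x @ 2.0091
    (5,4) via y @ 2.5364
    (5,3) via y @ 3.5717
    (5,2) via y @ 4.6070
    (5,1) via y @ 5.6423
    (4,1) via x @ 5.8728
    (4,0) via y @ 6.6775  # hit
  → r_7 = 6.6775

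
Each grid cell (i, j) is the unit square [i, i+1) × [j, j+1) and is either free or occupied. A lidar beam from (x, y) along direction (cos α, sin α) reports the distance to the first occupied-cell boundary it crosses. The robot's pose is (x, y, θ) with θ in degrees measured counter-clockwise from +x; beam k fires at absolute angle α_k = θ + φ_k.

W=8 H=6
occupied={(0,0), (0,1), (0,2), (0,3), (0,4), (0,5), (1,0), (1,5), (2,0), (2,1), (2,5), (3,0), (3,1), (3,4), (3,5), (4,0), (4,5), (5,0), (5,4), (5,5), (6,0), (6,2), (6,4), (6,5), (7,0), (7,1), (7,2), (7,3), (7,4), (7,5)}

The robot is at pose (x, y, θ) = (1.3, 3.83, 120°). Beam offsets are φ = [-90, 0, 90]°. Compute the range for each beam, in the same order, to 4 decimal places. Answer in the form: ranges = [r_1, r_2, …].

ranges = [1.9630, 0.6000, 0.3464]

beam 1: φ=-90°, α=30°
  dir = (cos 30°, sin 30°) = (0.8660, 0.5000); from cell (1,3)
  next x-line at t=0.8083, next y-line at t=0.3400; Δt_x=1.1547, Δt_y=2.0000
    y: enter (1,4) at t=0.3400
    x: enter (2,4) at t=0.8083
    x: enter (3,4) at t=1.9630 ← occupied
  → r_1 = 1.9630
beam 2: φ=0°, α=120°
  dir = (cos 120°, sin 120°) = (-0.5000, 0.8660); from cell (1,3)
  next x-line at t=0.6000, next y-line at t=0.1963; Δt_x=2.0000, Δt_y=1.1547
    y: enter (1,4) at t=0.1963
    x: enter (0,4) at t=0.6000 ← occupied
  → r_2 = 0.6000
beam 3: φ=90°, α=210°
  dir = (cos 210°, sin 210°) = (-0.8660, -0.5000); from cell (1,3)
  next x-line at t=0.3464, next y-line at t=1.6600; Δt_x=1.1547, Δt_y=2.0000
    x: enter (0,3) at t=0.3464 ← occupied
  → r_3 = 0.3464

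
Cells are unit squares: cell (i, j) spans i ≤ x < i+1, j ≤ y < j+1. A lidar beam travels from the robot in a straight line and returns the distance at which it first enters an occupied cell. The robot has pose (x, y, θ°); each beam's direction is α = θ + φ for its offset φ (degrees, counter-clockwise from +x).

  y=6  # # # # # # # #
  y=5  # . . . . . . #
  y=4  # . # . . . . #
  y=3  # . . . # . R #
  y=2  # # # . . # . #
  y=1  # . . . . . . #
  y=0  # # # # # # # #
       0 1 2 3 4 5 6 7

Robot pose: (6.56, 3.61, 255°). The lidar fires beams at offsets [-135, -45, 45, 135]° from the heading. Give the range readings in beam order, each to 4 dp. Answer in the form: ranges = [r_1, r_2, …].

ranges = [2.7597, 1.2200, 0.8800, 0.5081]

beam 1: φ=-135°, α=120°
  d=(-0.5000,0.8660)  start (6,3)  tX=1.1200 tY=0.4503  stride 1/|dx|=2.0000 1/|dy|=1.1547
    cross y-line → (6,4), t=0.4503
    cross x-line → (5,4), t=1.1200
    cross y-line → (5,5), t=1.6050
    cross y-line → (5,6), t=2.7597 (wall)
  → r_1 = 2.7597
beam 2: φ=-45°, α=210°
  d=(-0.8660,-0.5000)  start (6,3)  tX=0.6466 tY=1.2200  stride 1/|dx|=1.1547 1/|dy|=2.0000
    cross x-line → (5,3), t=0.6466
    cross y-line → (5,2), t=1.2200 (wall)
  → r_2 = 1.2200
beam 3: φ=45°, α=300°
  d=(0.5000,-0.8660)  start (6,3)  tX=0.8800 tY=0.7044  stride 1/|dx|=2.0000 1/|dy|=1.1547
    cross y-line → (6,2), t=0.7044
    cross x-line → (7,2), t=0.8800 (wall)
  → r_3 = 0.8800
beam 4: φ=135°, α=30°
  d=(0.8660,0.5000)  start (6,3)  tX=0.5081 tY=0.7800  stride 1/|dx|=1.1547 1/|dy|=2.0000
    cross x-line → (7,3), t=0.5081 (wall)
  → r_4 = 0.5081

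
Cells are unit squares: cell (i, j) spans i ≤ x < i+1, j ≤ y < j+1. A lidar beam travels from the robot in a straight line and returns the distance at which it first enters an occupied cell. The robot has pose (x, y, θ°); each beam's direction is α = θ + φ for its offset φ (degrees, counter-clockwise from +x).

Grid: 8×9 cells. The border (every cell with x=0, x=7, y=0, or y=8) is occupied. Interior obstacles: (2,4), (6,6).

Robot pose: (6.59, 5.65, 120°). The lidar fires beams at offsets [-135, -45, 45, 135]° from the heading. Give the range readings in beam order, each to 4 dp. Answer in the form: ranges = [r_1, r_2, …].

ranges = [0.4245, 0.3623, 5.7872, 4.8140]

beam 1: φ=-135°, α=345°
  direction (0.9659, -0.2588); cell (6,5); t to first gridline: x 0.4245, y 2.5114 (then +1.0353 / +3.8637)
    (7,5) via x @ 0.4245  # hit
  → r_1 = 0.4245
beam 2: φ=-45°, α=75°
  direction (0.2588, 0.9659); cell (6,5); t to first gridline: x 1.5841, y 0.3623 (then +3.8637 / +1.0353)
    (6,6) via y @ 0.3623  # hit
  → r_2 = 0.3623
beam 3: φ=45°, α=165°
  direction (-0.9659, 0.2588); cell (6,5); t to first gridline: x 0.6108, y 1.3523 (then +1.0353 / +3.8637)
    (5,5) via x @ 0.6108
    (5,6) via y @ 1.3523
    (4,6) via x @ 1.6461
    (3,6) via x @ 2.6814
    (2,6) via x @ 3.7166
    (1,6) via x @ 4.7519
    (1,7) via y @ 5.2160
    (0,7) via x @ 5.7872  # hit
  → r_3 = 5.7872
beam 4: φ=135°, α=255°
  direction (-0.2588, -0.9659); cell (6,5); t to first gridline: x 2.2796, y 0.6729 (then +3.8637 / +1.0353)
    (6,4) via y @ 0.6729
    (6,3) via y @ 1.7082
    (5,3) via x @ 2.2796
    (5,2) via y @ 2.7435
    (5,1) via y @ 3.7788
    (5,0) via y @ 4.8140  # hit
  → r_4 = 4.8140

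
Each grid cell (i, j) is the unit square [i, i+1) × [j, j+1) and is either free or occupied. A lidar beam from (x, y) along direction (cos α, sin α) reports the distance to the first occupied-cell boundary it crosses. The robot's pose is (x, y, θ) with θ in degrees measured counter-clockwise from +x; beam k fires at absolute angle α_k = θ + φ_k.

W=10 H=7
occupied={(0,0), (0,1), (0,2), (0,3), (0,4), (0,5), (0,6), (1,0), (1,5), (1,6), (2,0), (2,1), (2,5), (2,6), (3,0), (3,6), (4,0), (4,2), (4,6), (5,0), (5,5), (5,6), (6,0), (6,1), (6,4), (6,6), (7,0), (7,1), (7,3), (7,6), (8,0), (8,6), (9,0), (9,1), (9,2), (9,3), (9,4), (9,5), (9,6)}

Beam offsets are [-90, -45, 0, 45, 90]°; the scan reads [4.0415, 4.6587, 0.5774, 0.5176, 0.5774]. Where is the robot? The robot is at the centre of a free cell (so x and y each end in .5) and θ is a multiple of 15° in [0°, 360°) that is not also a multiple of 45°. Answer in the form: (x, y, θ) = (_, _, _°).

Enumerate (i+0.5, j+0.5, θ) over the 31 free cells and 16 admissible headings. For each, cast all 5 beams and compare to the given ranges.
  (3.5, 1.5, 105°): beam 1 = 5.6940 ≠ 4.0415 ✗
  (8.5, 5.5, 165°): beam 1 = 0.5176 ≠ 4.0415 ✗
  (4.5, 4.5, 15°): beam 1 = 1.5529 ≠ 4.0415 ✗
  (7.5, 4.5, 240°): beam 1 = 0.5774 ≠ 4.0415 ✗
  …
  (4.5, 5.5, 330°): r_1=4.0415, r_2=4.6587, r_3=0.5774, r_4=0.5176, r_5=0.5774 — all match ✓
Only this pose fits every beam.

(x, y, θ) = (4.5, 5.5, 330°)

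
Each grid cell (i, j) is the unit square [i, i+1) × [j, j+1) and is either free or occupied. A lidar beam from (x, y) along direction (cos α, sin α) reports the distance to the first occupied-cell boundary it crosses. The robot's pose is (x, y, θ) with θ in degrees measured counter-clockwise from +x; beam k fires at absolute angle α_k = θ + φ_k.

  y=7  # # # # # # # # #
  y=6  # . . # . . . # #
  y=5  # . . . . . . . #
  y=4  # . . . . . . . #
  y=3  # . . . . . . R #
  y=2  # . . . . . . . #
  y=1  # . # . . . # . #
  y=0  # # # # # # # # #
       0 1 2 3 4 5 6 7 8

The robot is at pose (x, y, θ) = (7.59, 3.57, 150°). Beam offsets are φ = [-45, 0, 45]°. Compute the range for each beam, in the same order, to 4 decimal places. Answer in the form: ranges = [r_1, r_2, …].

beam 1: φ=-45°, α=105°
  d=(-0.2588,0.9659)  start (7,3)  tX=2.2796 tY=0.4452  stride 1/|dx|=3.8637 1/|dy|=1.0353
    cross y-line → (7,4), t=0.4452
    cross y-line → (7,5), t=1.4804
    cross x-line → (6,5), t=2.2796
    cross y-line → (6,6), t=2.5157
    cross y-line → (6,7), t=3.5510 (wall)
  → r_1 = 3.5510
beam 2: φ=0°, α=150°
  d=(-0.8660,0.5000)  start (7,3)  tX=0.6813 tY=0.8600  stride 1/|dx|=1.1547 1/|dy|=2.0000
    cross x-line → (6,3), t=0.6813
    cross y-line → (6,4), t=0.8600
    cross x-line → (5,4), t=1.8360
    cross y-line → (5,5), t=2.8600
    cross x-line → (4,5), t=2.9907
    cross x-line → (3,5), t=4.1454
    cross y-line → (3,6), t=4.8600 (wall)
  → r_2 = 4.8600
beam 3: φ=45°, α=195°
  d=(-0.9659,-0.2588)  start (7,3)  tX=0.6108 tY=2.2023  stride 1/|dx|=1.0353 1/|dy|=3.8637
    cross x-line → (6,3), t=0.6108
    cross x-line → (5,3), t=1.6461
    cross y-line → (5,2), t=2.2023
    cross x-line → (4,2), t=2.6814
    cross x-line → (3,2), t=3.7166
    cross x-line → (2,2), t=4.7519
    cross x-line → (1,2), t=5.7872
    cross y-line → (1,1), t=6.0660
    cross x-line → (0,1), t=6.8225 (wall)
  → r_3 = 6.8225

ranges = [3.5510, 4.8600, 6.8225]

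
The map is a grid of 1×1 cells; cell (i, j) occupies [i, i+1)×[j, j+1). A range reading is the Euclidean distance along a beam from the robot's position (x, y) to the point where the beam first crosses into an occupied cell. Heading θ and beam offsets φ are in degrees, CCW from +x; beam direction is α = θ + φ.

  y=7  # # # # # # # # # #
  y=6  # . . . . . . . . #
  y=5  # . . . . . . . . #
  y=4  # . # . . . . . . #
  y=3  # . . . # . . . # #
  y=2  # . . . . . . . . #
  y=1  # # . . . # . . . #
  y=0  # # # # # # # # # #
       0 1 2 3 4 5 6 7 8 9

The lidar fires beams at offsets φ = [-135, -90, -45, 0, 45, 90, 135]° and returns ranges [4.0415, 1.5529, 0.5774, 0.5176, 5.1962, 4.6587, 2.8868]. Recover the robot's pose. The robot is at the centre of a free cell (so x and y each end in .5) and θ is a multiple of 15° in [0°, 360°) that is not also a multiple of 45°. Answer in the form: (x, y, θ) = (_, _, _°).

(x, y, θ) = (4.5, 4.5, 285°)

Enumerate (i+0.5, j+0.5, θ) over the 43 free cells and 16 admissible headings. For each, cast all 7 beams and compare to the given ranges.
  (6.5, 5.5, 150°): beam 1 = 2.5882 ≠ 4.0415 ✗
  (5.5, 4.5, 255°): beam 1 = 2.8868 ≠ 4.0415 ✗
  (7.5, 3.5, 255°): beam 2 = 4.6587 ≠ 1.5529 ✗
  (7.5, 2.5, 120°): beam 1 = 1.5529 ≠ 4.0415 ✗
  …
  (4.5, 4.5, 285°): r_1=4.0415, r_2=1.5529, r_3=0.5774, r_4=0.5176, r_5=5.1962, r_6=4.6587, r_7=2.8868 — all match ✓
Unique over the lattice → pose = (4.5, 4.5, 285°).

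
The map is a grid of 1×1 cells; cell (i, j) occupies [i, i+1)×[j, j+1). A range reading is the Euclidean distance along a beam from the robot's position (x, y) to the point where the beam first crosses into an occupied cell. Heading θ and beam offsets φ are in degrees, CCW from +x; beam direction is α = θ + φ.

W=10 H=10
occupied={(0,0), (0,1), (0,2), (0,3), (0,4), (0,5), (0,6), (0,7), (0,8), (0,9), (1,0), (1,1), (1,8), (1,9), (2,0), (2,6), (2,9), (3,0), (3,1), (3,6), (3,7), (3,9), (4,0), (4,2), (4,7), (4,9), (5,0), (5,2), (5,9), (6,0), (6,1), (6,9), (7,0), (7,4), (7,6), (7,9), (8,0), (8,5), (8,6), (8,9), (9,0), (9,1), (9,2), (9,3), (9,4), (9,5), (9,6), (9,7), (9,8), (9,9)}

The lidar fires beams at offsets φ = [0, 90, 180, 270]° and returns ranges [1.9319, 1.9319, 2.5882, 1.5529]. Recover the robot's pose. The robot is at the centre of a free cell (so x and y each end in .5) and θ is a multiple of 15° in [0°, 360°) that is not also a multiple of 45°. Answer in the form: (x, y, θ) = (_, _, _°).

(x, y, θ) = (2.5, 3.5, 255°)

Candidates: 50 free-cell centres × 16 headings = 800 poses. Raycast each; keep the one whose scan matches to 4 dp.
  (2.5, 2.5, 120°): beam 1 = 3.0000 ≠ 1.9319 ✗
  (1.5, 7.5, 30°): beam 1 = 3.0000 ≠ 1.9319 ✗
  (3.5, 4.5, 240°): beam 1 = 3.0000 ≠ 1.9319 ✗
  (5.5, 3.5, 285°): beam 1 = 0.5176 ≠ 1.9319 ✗
  …
  (2.5, 3.5, 255°): r_1=1.9319, r_2=1.9319, r_3=2.5882, r_4=1.5529 — all match ✓
No second candidate reproduces the full scan.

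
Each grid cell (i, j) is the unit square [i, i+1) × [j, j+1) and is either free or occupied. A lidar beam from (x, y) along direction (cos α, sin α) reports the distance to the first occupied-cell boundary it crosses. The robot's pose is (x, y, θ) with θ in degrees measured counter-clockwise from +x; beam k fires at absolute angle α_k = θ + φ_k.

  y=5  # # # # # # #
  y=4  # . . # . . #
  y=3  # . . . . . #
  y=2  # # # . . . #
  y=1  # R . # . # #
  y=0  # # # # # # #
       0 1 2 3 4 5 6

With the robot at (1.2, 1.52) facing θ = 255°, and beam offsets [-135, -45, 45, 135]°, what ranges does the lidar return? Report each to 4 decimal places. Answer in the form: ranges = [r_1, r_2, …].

beam 1: φ=-135°, α=120°
  d=(-0.5000,0.8660)  start (1,1)  tX=0.4000 tY=0.5543  stride 1/|dx|=2.0000 1/|dy|=1.1547
    cross x-line → (0,1), t=0.4000 (wall)
  → r_1 = 0.4000
beam 2: φ=-45°, α=210°
  d=(-0.8660,-0.5000)  start (1,1)  tX=0.2309 tY=1.0400  stride 1/|dx|=1.1547 1/|dy|=2.0000
    cross x-line → (0,1), t=0.2309 (wall)
  → r_2 = 0.2309
beam 3: φ=45°, α=300°
  d=(0.5000,-0.8660)  start (1,1)  tX=1.6000 tY=0.6004  stride 1/|dx|=2.0000 1/|dy|=1.1547
    cross y-line → (1,0), t=0.6004 (wall)
  → r_3 = 0.6004
beam 4: φ=135°, α=30°
  d=(0.8660,0.5000)  start (1,1)  tX=0.9238 tY=0.9600  stride 1/|dx|=1.1547 1/|dy|=2.0000
    cross x-line → (2,1), t=0.9238
    cross y-line → (2,2), t=0.9600 (wall)
  → r_4 = 0.9600

ranges = [0.4000, 0.2309, 0.6004, 0.9600]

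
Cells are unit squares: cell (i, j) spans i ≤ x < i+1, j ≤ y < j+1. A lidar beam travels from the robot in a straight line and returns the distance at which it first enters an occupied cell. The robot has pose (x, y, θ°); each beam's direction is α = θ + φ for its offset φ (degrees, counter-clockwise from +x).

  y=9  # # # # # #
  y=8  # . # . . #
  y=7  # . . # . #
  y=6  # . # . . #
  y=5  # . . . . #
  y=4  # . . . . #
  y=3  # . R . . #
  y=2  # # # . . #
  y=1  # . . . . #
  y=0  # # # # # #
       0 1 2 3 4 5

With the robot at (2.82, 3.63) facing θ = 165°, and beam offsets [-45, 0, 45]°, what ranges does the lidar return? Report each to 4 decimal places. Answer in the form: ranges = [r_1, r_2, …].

ranges = [3.6400, 1.8842, 1.2600]

beam 1: φ=-45°, α=120°
  dir = (cos 120°, sin 120°) = (-0.5000, 0.8660); from cell (2,3)
  next x-line at t=1.6400, next y-line at t=0.4272; Δt_x=2.0000, Δt_y=1.1547
    y: enter (2,4) at t=0.4272
    y: enter (2,5) at t=1.5819
    x: enter (1,5) at t=1.6400
    y: enter (1,6) at t=2.7366
    x: enter (0,6) at t=3.6400 ← occupied
  → r_1 = 3.6400
beam 2: φ=0°, α=165°
  dir = (cos 165°, sin 165°) = (-0.9659, 0.2588); from cell (2,3)
  next x-line at t=0.8489, next y-line at t=1.4296; Δt_x=1.0353, Δt_y=3.8637
    x: enter (1,3) at t=0.8489
    y: enter (1,4) at t=1.4296
    x: enter (0,4) at t=1.8842 ← occupied
  → r_2 = 1.8842
beam 3: φ=45°, α=210°
  dir = (cos 210°, sin 210°) = (-0.8660, -0.5000); from cell (2,3)
  next x-line at t=0.9469, next y-line at t=1.2600; Δt_x=1.1547, Δt_y=2.0000
    x: enter (1,3) at t=0.9469
    y: enter (1,2) at t=1.2600 ← occupied
  → r_3 = 1.2600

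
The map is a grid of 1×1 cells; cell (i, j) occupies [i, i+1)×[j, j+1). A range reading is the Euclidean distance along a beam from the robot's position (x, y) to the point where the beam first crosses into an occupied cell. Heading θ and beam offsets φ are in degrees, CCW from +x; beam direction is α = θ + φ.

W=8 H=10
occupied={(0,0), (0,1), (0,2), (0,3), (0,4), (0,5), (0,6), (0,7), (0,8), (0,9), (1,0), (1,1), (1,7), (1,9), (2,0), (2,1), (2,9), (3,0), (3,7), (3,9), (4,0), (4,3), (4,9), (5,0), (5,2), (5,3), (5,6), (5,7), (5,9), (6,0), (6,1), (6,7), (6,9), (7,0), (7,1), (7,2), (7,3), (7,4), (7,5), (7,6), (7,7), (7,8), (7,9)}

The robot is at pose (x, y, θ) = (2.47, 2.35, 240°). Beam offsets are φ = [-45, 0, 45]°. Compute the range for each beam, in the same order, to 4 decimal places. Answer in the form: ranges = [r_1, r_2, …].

ranges = [1.3523, 0.4041, 0.3623]

beam 1: φ=-45°, α=195°
  direction (-0.9659, -0.2588); cell (2,2); t to first gridline: x 0.4866, y 1.3523 (then +1.0353 / +3.8637)
    (1,2) via x @ 0.4866
    (1,1) via y @ 1.3523  # hit
  → r_1 = 1.3523
beam 2: φ=0°, α=240°
  direction (-0.5000, -0.8660); cell (2,2); t to first gridline: x 0.9400, y 0.4041 (then +2.0000 / +1.1547)
    (2,1) via y @ 0.4041  # hit
  → r_2 = 0.4041
beam 3: φ=45°, α=285°
  direction (0.2588, -0.9659); cell (2,2); t to first gridline: x 2.0478, y 0.3623 (then +3.8637 / +1.0353)
    (2,1) via y @ 0.3623  # hit
  → r_3 = 0.3623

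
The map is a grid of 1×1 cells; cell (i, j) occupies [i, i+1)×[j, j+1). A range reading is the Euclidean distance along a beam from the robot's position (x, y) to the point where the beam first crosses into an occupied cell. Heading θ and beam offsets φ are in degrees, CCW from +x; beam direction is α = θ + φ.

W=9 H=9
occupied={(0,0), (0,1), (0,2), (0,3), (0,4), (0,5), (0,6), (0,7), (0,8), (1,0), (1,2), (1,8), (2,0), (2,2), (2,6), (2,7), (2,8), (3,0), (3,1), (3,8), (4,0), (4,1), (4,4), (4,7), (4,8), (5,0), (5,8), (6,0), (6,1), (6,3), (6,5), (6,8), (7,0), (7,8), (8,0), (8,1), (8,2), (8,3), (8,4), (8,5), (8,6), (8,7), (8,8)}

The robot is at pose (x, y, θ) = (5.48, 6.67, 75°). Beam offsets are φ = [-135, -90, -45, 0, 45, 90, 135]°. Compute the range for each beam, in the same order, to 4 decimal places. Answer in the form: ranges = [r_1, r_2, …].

beam 1: φ=-135°, α=300°
  dir = (cos 300°, sin 300°) = (0.5000, -0.8660); from cell (5,6)
  next x-line at t=1.0400, next y-line at t=0.7736; Δt_x=2.0000, Δt_y=1.1547
    y: enter (5,5) at t=0.7736
    x: enter (6,5) at t=1.0400 ← occupied
  → r_1 = 1.0400
beam 2: φ=-90°, α=345°
  dir = (cos 345°, sin 345°) = (0.9659, -0.2588); from cell (5,6)
  next x-line at t=0.5383, next y-line at t=2.5887; Δt_x=1.0353, Δt_y=3.8637
    x: enter (6,6) at t=0.5383
    x: enter (7,6) at t=1.5736
    y: enter (7,5) at t=2.5887
    x: enter (8,5) at t=2.6089 ← occupied
  → r_2 = 2.6089
beam 3: φ=-45°, α=30°
  dir = (cos 30°, sin 30°) = (0.8660, 0.5000); from cell (5,6)
  next x-line at t=0.6004, next y-line at t=0.6600; Δt_x=1.1547, Δt_y=2.0000
    x: enter (6,6) at t=0.6004
    y: enter (6,7) at t=0.6600
    x: enter (7,7) at t=1.7551
    y: enter (7,8) at t=2.6600 ← occupied
  → r_3 = 2.6600
beam 4: φ=0°, α=75°
  dir = (cos 75°, sin 75°) = (0.2588, 0.9659); from cell (5,6)
  next x-line at t=2.0091, next y-line at t=0.3416; Δt_x=3.8637, Δt_y=1.0353
    y: enter (5,7) at t=0.3416
    y: enter (5,8) at t=1.3769 ← occupied
  → r_4 = 1.3769
beam 5: φ=45°, α=120°
  dir = (cos 120°, sin 120°) = (-0.5000, 0.8660); from cell (5,6)
  next x-line at t=0.9600, next y-line at t=0.3811; Δt_x=2.0000, Δt_y=1.1547
    y: enter (5,7) at t=0.3811
    x: enter (4,7) at t=0.9600 ← occupied
  → r_5 = 0.9600
beam 6: φ=90°, α=165°
  dir = (cos 165°, sin 165°) = (-0.9659, 0.2588); from cell (5,6)
  next x-line at t=0.4969, next y-line at t=1.2750; Δt_x=1.0353, Δt_y=3.8637
    x: enter (4,6) at t=0.4969
    y: enter (4,7) at t=1.2750 ← occupied
  → r_6 = 1.2750
beam 7: φ=135°, α=210°
  dir = (cos 210°, sin 210°) = (-0.8660, -0.5000); from cell (5,6)
  next x-line at t=0.5543, next y-line at t=1.3400; Δt_x=1.1547, Δt_y=2.0000
    x: enter (4,6) at t=0.5543
    y: enter (4,5) at t=1.3400
    x: enter (3,5) at t=1.7090
    x: enter (2,5) at t=2.8637
    y: enter (2,4) at t=3.3400
    x: enter (1,4) at t=4.0184
    x: enter (0,4) at t=5.1731 ← occupied
  → r_7 = 5.1731

ranges = [1.0400, 2.6089, 2.6600, 1.3769, 0.9600, 1.2750, 5.1731]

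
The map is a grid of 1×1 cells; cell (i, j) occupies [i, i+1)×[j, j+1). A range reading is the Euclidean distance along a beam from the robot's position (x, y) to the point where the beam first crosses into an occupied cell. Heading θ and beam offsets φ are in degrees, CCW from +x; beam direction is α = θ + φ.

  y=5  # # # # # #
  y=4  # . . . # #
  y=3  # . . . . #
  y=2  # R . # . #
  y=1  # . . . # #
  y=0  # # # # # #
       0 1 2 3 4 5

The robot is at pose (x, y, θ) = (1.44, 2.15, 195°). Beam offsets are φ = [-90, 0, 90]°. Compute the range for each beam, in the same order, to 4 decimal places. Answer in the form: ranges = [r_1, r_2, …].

ranges = [1.7000, 0.4555, 1.1906]

beam 1: φ=-90°, α=105°
  dir = (cos 105°, sin 105°) = (-0.2588, 0.9659); from cell (1,2)
  next x-line at t=1.7000, next y-line at t=0.8800; Δt_x=3.8637, Δt_y=1.0353
    y: enter (1,3) at t=0.8800
    x: enter (0,3) at t=1.7000 ← occupied
  → r_1 = 1.7000
beam 2: φ=0°, α=195°
  dir = (cos 195°, sin 195°) = (-0.9659, -0.2588); from cell (1,2)
  next x-line at t=0.4555, next y-line at t=0.5796; Δt_x=1.0353, Δt_y=3.8637
    x: enter (0,2) at t=0.4555 ← occupied
  → r_2 = 0.4555
beam 3: φ=90°, α=285°
  dir = (cos 285°, sin 285°) = (0.2588, -0.9659); from cell (1,2)
  next x-line at t=2.1637, next y-line at t=0.1553; Δt_x=3.8637, Δt_y=1.0353
    y: enter (1,1) at t=0.1553
    y: enter (1,0) at t=1.1906 ← occupied
  → r_3 = 1.1906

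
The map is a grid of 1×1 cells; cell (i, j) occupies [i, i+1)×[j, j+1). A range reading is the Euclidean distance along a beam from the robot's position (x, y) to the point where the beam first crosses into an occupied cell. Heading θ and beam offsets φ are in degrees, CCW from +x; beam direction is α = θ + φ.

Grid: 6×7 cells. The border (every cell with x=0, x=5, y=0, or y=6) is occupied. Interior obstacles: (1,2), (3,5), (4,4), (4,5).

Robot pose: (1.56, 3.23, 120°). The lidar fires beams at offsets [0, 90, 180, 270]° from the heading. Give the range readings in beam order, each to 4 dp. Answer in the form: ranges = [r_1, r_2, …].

ranges = [1.1200, 0.4600, 0.2656, 2.8175]

beam 1: φ=0°, α=120°
  dir = (cos 120°, sin 120°) = (-0.5000, 0.8660); from cell (1,3)
  next x-line at t=1.1200, next y-line at t=0.8891; Δt_x=2.0000, Δt_y=1.1547
    y: enter (1,4) at t=0.8891
    x: enter (0,4) at t=1.1200 ← occupied
  → r_1 = 1.1200
beam 2: φ=90°, α=210°
  dir = (cos 210°, sin 210°) = (-0.8660, -0.5000); from cell (1,3)
  next x-line at t=0.6466, next y-line at t=0.4600; Δt_x=1.1547, Δt_y=2.0000
    y: enter (1,2) at t=0.4600 ← occupied
  → r_2 = 0.4600
beam 3: φ=180°, α=300°
  dir = (cos 300°, sin 300°) = (0.5000, -0.8660); from cell (1,3)
  next x-line at t=0.8800, next y-line at t=0.2656; Δt_x=2.0000, Δt_y=1.1547
    y: enter (1,2) at t=0.2656 ← occupied
  → r_3 = 0.2656
beam 4: φ=270°, α=30°
  dir = (cos 30°, sin 30°) = (0.8660, 0.5000); from cell (1,3)
  next x-line at t=0.5081, next y-line at t=1.5400; Δt_x=1.1547, Δt_y=2.0000
    x: enter (2,3) at t=0.5081
    y: enter (2,4) at t=1.5400
    x: enter (3,4) at t=1.6628
    x: enter (4,4) at t=2.8175 ← occupied
  → r_4 = 2.8175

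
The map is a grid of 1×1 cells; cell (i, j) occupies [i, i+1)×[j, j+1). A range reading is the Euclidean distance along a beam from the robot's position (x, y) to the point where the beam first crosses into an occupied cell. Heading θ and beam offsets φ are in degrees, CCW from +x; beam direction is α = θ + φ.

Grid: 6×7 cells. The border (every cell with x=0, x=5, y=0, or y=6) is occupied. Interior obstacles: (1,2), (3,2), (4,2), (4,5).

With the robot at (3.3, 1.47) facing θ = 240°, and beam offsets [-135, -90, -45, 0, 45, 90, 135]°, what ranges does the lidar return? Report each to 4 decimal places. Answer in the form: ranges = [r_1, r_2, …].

beam 1: φ=-135°, α=105°
  direction (-0.2588, 0.9659); cell (3,1); t to first gridline: x 1.1591, y 0.5487 (then +3.8637 / +1.0353)
    (3,2) via y @ 0.5487  # hit
  → r_1 = 0.5487
beam 2: φ=-90°, α=150°
  direction (-0.8660, 0.5000); cell (3,1); t to first gridline: x 0.3464, y 1.0600 (then +1.1547 / +2.0000)
    (2,1) via x @ 0.3464
    (2,2) via y @ 1.0600
    (1,2) via x @ 1.5011  # hit
  → r_2 = 1.5011
beam 3: φ=-45°, α=195°
  direction (-0.9659, -0.2588); cell (3,1); t to first gridline: x 0.3106, y 1.8159 (then +1.0353 / +3.8637)
    (2,1) via x @ 0.3106
    (1,1) via x @ 1.3459
    (1,0) via y @ 1.8159  # hit
  → r_3 = 1.8159
beam 4: φ=0°, α=240°
  direction (-0.5000, -0.8660); cell (3,1); t to first gridline: x 0.6000, y 0.5427 (then +2.0000 / +1.1547)
    (3,0) via y @ 0.5427  # hit
  → r_4 = 0.5427
beam 5: φ=45°, α=285°
  direction (0.2588, -0.9659); cell (3,1); t to first gridline: x 2.7046, y 0.4866 (then +3.8637 / +1.0353)
    (3,0) via y @ 0.4866  # hit
  → r_5 = 0.4866
beam 6: φ=90°, α=330°
  direction (0.8660, -0.5000); cell (3,1); t to first gridline: x 0.8083, y 0.9400 (then +1.1547 / +2.0000)
    (4,1) via x @ 0.8083
    (4,0) via y @ 0.9400  # hit
  → r_6 = 0.9400
beam 7: φ=135°, α=15°
  direction (0.9659, 0.2588); cell (3,1); t to first gridline: x 0.7247, y 2.0478 (then +1.0353 / +3.8637)
    (4,1) via x @ 0.7247
    (5,1) via x @ 1.7600  # hit
  → r_7 = 1.7600

ranges = [0.5487, 1.5011, 1.8159, 0.5427, 0.4866, 0.9400, 1.7600]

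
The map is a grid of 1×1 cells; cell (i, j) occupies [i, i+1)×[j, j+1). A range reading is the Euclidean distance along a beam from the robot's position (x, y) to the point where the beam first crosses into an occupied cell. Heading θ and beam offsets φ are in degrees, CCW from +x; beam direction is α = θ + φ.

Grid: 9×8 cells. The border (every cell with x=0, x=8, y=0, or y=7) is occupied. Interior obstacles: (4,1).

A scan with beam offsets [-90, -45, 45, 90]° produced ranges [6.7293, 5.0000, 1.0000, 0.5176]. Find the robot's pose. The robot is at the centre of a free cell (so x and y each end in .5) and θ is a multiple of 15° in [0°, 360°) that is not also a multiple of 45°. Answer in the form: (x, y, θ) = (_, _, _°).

Enumerate (i+0.5, j+0.5, θ) over the 41 free cells and 16 admissible headings. For each, cast all 4 beams and compare to the given ranges.
  (1.5, 6.5, 165°): beam 1 = 0.5176 ≠ 6.7293 ✗
  (1.5, 4.5, 120°): beam 1 = 5.0000 ≠ 6.7293 ✗
  (3.5, 2.5, 255°): beam 1 = 2.5882 ≠ 6.7293 ✗
  (1.5, 6.5, 195°): beam 1 = 0.5176 ≠ 6.7293 ✗
  …
  (1.5, 4.5, 75°): r_1=6.7293, r_2=5.0000, r_3=1.0000, r_4=0.5176 — all match ✓
No second candidate reproduces the full scan.

(x, y, θ) = (1.5, 4.5, 75°)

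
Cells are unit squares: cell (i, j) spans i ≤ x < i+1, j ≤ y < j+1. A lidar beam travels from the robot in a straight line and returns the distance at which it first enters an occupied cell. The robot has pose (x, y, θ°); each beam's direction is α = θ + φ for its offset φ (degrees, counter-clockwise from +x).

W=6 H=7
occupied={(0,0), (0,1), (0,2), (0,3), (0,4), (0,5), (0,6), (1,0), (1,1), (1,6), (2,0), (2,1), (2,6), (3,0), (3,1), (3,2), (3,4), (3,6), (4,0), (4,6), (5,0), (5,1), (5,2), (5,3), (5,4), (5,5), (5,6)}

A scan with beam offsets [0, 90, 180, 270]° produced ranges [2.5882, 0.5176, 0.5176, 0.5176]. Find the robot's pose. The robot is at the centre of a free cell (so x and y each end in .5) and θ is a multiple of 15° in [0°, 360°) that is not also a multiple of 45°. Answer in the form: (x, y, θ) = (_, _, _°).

(x, y, θ) = (4.5, 1.5, 105°)

Enumerate (i+0.5, j+0.5, θ) over the 15 free cells and 16 admissible headings. For each, cast all 4 beams and compare to the given ranges.
  (2.5, 4.5, 345°): beam 1 = 0.5176 ≠ 2.5882 ✗
  (2.5, 3.5, 105°): beam 2 = 1.5529 ≠ 0.5176 ✗
  (4.5, 5.5, 75°): beam 1 = 0.5176 ≠ 2.5882 ✗
  (2.5, 5.5, 285°): beam 2 = 1.9319 ≠ 0.5176 ✗
  …
  (4.5, 1.5, 105°): r_1=2.5882, r_2=0.5176, r_3=0.5176, r_4=0.5176 — all match ✓
Unique over the lattice → pose = (4.5, 1.5, 105°).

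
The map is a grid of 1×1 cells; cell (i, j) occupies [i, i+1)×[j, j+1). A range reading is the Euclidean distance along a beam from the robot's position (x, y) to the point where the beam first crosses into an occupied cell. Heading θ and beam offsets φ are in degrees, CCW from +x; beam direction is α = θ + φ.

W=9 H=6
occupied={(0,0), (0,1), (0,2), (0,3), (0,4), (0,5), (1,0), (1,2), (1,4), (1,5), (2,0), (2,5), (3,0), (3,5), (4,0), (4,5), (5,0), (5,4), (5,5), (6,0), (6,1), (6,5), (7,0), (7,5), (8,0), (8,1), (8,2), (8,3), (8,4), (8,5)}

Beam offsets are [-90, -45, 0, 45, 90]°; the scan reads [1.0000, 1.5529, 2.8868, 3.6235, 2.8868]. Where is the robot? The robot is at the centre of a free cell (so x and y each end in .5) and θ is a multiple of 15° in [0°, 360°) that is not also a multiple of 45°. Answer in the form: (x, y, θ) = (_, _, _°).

The pose lattice has 24·16 = 384 candidates. Test each by forward raycasting.
  (2.5, 4.5, 285°): beam 1 = 0.5176 ≠ 1.0000 ✗
  (5.5, 1.5, 60°): beam 1 = 0.5774 ≠ 1.0000 ✗
  (4.5, 4.5, 150°): beam 1 = 0.5774 ≠ 1.0000 ✗
  (5.5, 1.5, 15°): beam 1 = 0.5176 ≠ 1.0000 ✗
  …
  (4.5, 1.5, 60°): r_1=1.0000, r_2=1.5529, r_3=2.8868, r_4=3.6235, r_5=2.8868 — all match ✓
No second candidate reproduces the full scan.

(x, y, θ) = (4.5, 1.5, 60°)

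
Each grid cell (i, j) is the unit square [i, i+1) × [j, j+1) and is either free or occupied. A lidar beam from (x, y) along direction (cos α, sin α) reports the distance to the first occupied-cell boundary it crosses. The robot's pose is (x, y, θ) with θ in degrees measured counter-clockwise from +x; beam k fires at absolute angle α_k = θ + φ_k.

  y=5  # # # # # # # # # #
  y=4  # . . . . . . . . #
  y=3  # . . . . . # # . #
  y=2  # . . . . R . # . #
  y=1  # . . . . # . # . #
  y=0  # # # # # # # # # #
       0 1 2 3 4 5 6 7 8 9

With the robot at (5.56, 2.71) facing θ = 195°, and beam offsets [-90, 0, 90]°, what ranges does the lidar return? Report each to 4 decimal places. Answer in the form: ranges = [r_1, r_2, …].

ranges = [2.3708, 4.7209, 0.7350]

beam 1: φ=-90°, α=105°
  direction (-0.2588, 0.9659); cell (5,2); t to first gridline: x 2.1637, y 0.3002 (then +3.8637 / +1.0353)
    (5,3) via y @ 0.3002
    (5,4) via y @ 1.3355
    (4,4) via x @ 2.1637
    (4,5) via y @ 2.3708  # hit
  → r_1 = 2.3708
beam 2: φ=0°, α=195°
  direction (-0.9659, -0.2588); cell (5,2); t to first gridline: x 0.5798, y 2.7432 (then +1.0353 / +3.8637)
    (4,2) via x @ 0.5798
    (3,2) via x @ 1.6150
    (2,2) via x @ 2.6503
    (2,1) via y @ 2.7432
    (1,1) via x @ 3.6856
    (0,1) via x @ 4.7209  # hit
  → r_2 = 4.7209
beam 3: φ=90°, α=285°
  direction (0.2588, -0.9659); cell (5,2); t to first gridline: x 1.7000, y 0.7350 (then +3.8637 / +1.0353)
    (5,1) via y @ 0.7350  # hit
  → r_3 = 0.7350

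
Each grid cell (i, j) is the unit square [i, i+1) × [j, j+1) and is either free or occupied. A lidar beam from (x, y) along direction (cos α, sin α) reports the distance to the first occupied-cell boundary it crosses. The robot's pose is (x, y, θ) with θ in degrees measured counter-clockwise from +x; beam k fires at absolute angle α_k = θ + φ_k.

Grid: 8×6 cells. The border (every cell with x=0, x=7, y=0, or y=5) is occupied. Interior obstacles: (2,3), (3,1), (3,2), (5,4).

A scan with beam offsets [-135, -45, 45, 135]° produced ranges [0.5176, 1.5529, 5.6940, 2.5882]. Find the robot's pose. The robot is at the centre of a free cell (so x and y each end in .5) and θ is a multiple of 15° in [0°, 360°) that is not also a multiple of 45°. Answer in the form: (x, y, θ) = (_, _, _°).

(x, y, θ) = (6.5, 3.5, 120°)

Enumerate (i+0.5, j+0.5, θ) over the 20 free cells and 16 admissible headings. For each, cast all 4 beams and compare to the given ranges.
  (3.5, 3.5, 210°): beam 1 = 1.5529 ≠ 0.5176 ✗
  (1.5, 3.5, 240°): beam 1 = 1.5529 ≠ 0.5176 ✗
  (2.5, 2.5, 60°): beam 1 = 1.5529 ≠ 0.5176 ✗
  …
  (6.5, 3.5, 120°): r_1=0.5176, r_2=1.5529, r_3=5.6940, r_4=2.5882 — all match ✓
Only this pose fits every beam.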